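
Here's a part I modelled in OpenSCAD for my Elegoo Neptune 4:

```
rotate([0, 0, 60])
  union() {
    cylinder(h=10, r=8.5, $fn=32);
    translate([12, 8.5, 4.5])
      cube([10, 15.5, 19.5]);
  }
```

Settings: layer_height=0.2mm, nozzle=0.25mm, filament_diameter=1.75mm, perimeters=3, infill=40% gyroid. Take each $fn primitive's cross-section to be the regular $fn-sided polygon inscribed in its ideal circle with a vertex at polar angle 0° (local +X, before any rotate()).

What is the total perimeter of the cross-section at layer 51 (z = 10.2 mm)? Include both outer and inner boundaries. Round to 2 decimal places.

51.00 mm

At z = 10.2 mm: the cylinder is absent (z outside [0, 10]); the cube at (12, 8.5) (footprint 10×15.5) is included at this height (perimeter 51.00 mm); Taking the union: only the 10×15.5 cube at (12, 8.5) is present, so the union is just that shape — boundary = 51.00 mm; (whole slice rotated 60° about Z — lengths, areas and connectivity unchanged). Overall, the cross-section is a single solid region. Total boundary length (outer) = 51.00 mm.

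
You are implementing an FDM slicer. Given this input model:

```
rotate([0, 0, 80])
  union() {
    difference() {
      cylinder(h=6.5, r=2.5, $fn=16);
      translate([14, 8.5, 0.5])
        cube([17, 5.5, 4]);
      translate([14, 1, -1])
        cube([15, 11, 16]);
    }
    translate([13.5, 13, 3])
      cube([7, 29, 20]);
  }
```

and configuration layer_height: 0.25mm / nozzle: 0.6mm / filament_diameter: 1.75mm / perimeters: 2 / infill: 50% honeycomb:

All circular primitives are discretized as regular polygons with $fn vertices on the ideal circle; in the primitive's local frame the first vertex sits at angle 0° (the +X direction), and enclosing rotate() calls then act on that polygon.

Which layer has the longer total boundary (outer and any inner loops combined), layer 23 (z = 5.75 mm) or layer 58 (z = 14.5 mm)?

layer 23 (z = 5.75 mm)

Layer 23 (z = 5.75): the r=2.5 cylinder gives a regular 16-gon of circumradius 2.5 (constant along its height) (perimeter = 2·16·2.500·sin(180°/16) = 15.61 mm); the cube at (14, 8.5) is not intersected at this z (z outside [0.5, 4.5]); the cube at (14, 1) is present — its section is the full 15×11 rectangle (perimeter 52.00 mm); Taking the first minus the rest: starting from the r=2.5 cylinder, the 15×11 cube at (14, 1) misses the remaining region (no effect) — boundary = 15.61 mm; the cube at (13.5, 13) (footprint 7×29) is included at this height (perimeter 72.00 mm); Taking the union: the 2 present regions are separate (no shared area or edge), so areas and boundary lengths simply add and each stays a separate island — boundary = 87.61 mm; (rotated 80° about Z; rotation is an isometry so areas/perimeters/island counts are preserved). So its perimeter = 87.61 mm. Layer 58 (z = 14.5): the cylinder is not intersected at this z (z outside [0, 6.5]); the cube at (14, 8.5) is not intersected at this z (z outside [0.5, 4.5]); the cube at (14, 1) is present — its section is the full 15×11 rectangle (perimeter 52.00 mm); Subtracting the remaining from the first: the first operand is absent here, so nothing remains; the cube at (13.5, 13) is present — its section is the full 7×29 rectangle (perimeter 72.00 mm); Combining (union): only the 7×29 cube at (13.5, 13) is present, so the union is just that shape — boundary = 72.00 mm; (whole slice rotated 80° about Z — lengths, areas and connectivity unchanged). So its perimeter = 72.00 mm. Layer 23 is larger (87.61 vs 72.00 mm).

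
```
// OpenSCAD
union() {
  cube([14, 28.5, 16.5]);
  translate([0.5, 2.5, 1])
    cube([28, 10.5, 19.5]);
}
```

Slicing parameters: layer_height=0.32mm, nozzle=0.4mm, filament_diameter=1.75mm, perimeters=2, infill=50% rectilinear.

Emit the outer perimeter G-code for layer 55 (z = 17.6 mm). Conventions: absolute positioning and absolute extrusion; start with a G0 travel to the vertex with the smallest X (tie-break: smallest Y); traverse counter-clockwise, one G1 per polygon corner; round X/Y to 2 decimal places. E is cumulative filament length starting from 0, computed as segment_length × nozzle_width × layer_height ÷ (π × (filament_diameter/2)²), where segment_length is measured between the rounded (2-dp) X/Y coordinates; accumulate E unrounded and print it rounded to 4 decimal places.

G0 X0.50 Y2.50 Z17.60
G1 X28.50 Y2.50 E1.4901
G1 X28.50 Y13.00 E2.0488
G1 X0.50 Y13.00 E3.5389
G1 X0.50 Y2.50 E4.0976

At z = 17.6 mm: the cube is not intersected at this z (z outside [0, 16.5]); the 28×10.5 cube at (0.5, 2.5) contributes its full rectangle; Combining (union): only the 28×10.5 cube at (0.5, 2.5) is present, so the union is just that shape — 1 connected region. The outline is a single polygon with 4 vertices. Extrusion per mm of travel: 0.4 × 0.32 / (π × 0.875²) = 0.053216. Accumulating E over each segment gives final E = 4.0976.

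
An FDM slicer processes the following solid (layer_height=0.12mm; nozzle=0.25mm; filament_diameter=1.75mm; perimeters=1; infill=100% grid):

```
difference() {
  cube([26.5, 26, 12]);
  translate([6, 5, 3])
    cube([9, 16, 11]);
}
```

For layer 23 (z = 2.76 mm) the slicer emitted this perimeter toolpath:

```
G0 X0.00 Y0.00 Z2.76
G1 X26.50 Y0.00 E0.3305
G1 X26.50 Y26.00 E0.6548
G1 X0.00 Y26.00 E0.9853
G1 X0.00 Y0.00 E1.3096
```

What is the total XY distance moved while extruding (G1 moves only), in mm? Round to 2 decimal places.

Sum the Euclidean lengths of each G1 segment: total = 105.00 mm.

105.00 mm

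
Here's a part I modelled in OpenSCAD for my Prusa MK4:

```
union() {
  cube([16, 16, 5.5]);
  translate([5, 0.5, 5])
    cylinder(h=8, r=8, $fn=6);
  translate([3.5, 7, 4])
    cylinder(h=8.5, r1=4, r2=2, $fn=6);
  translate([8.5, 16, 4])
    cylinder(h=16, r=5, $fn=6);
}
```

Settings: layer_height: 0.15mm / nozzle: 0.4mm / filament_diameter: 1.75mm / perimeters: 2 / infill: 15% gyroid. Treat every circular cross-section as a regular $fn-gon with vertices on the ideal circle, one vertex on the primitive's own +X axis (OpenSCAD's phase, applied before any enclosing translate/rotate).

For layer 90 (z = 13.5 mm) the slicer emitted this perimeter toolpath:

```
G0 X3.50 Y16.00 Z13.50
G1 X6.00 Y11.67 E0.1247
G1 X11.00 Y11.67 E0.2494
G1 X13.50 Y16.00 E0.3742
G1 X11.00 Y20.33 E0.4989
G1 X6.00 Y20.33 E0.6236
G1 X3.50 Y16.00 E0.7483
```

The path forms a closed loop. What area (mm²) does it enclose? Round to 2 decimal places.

64.95 mm²

Apply the shoelace formula to the sequence of (X, Y) vertices; enclosed area = 64.95 mm².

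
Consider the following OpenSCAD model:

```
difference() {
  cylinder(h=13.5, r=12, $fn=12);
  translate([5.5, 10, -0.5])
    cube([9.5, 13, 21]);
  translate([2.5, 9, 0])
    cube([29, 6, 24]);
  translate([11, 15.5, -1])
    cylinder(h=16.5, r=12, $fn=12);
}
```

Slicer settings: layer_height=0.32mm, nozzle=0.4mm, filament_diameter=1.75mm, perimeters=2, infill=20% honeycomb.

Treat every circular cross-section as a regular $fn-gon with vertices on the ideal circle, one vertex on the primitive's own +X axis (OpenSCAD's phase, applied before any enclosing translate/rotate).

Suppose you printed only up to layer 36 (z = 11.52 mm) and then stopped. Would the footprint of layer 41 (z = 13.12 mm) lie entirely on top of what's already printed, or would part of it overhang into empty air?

entirely on top

Compare the two slices. At z = 11.52: the r=12 cylinder contributes a regular 12-gon of circumradius 12 (area = (12/2)·12.000²·sin(360°/12) = 432.00 mm²); the cube at (5.5, 10) (footprint 9.5×13) is included at this height (area 123.50 mm²); the cube at (2.5, 9) (footprint 29×6) is included at this height (area 174.00 mm²); the cylinder at (11, 15.5): section is a regular 12-gon, circumradius r=12 (area = (12/2)·12.000²·sin(360°/12) = 432.00 mm²); After the difference (first − rest): starting from the r=12 cylinder (432.00 mm²), the 9.5×13 cube at (5.5, 10) partially overlaps it — only the 0.31 mm² overlap (of its 123.50 mm²) is removed, clipping the outline; the 29×6 cube at (2.5, 9) partially overlaps it — only the 7.18 mm² overlap (of its 174.00 mm²) is removed, clipping the outline; the r=12 cylinder at (11, 15.5) partially overlaps it — only the 34.30 mm² overlap (of its 432.00 mm²) is removed, clipping the outline — area = 390.22 mm². At z = 13.12: the cylinder: section is a regular 12-gon, circumradius r=12 (area = (12/2)·12.000²·sin(360°/12) = 432.00 mm²); the cube at (5.5, 10) is present — its section is the full 9.5×13 rectangle (area 123.50 mm²); the 29×6 cube at (2.5, 9) contributes its full rectangle (area 174.00 mm²); the r=12 cylinder at (11, 15.5) contributes a regular 12-gon of circumradius 12 (area = (12/2)·12.000²·sin(360°/12) = 432.00 mm²); Taking the first minus the rest: starting from the r=12 cylinder (432.00 mm²), the 9.5×13 cube at (5.5, 10) partially overlaps it — only the 0.31 mm² overlap (of its 123.50 mm²) is removed, clipping the outline; the 29×6 cube at (2.5, 9) partially overlaps it — only the 7.18 mm² overlap (of its 174.00 mm²) is removed, clipping the outline; the r=12 cylinder at (11, 15.5) partially overlaps it — only the 34.30 mm² overlap (of its 432.00 mm²) is removed, clipping the outline — area = 390.22 mm². Checking containment: the cross-section at z = 13.12 is a subset of the cross-section at z = 11.52.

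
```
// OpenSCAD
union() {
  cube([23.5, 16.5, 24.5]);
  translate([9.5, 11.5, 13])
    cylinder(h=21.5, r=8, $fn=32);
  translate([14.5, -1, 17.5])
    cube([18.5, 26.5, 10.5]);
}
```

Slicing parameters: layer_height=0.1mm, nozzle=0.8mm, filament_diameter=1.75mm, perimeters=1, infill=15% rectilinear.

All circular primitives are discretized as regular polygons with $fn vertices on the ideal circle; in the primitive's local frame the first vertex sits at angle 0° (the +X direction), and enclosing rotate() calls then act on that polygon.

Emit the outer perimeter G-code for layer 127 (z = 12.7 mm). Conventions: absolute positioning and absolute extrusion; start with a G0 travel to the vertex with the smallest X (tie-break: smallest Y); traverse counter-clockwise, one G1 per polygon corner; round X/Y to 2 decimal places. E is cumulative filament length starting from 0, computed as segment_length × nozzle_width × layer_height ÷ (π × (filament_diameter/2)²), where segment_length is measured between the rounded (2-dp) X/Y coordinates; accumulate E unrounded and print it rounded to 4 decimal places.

At z = 12.7 mm: the cube (footprint 23.5×16.5) is included at this height; the cylinder at (9.5, 11.5) does not reach this height (z outside [13, 34.5]); the cube at (14.5, -1) is absent (z outside [17.5, 28]); Merging all regions: only the 23.5×16.5 cube is present, so the union is just that shape — 1 connected region. The outline is a single polygon with 4 vertices. Extrusion per mm of travel: 0.8 × 0.1 / (π × 0.875²) = 0.033260. Accumulating E over each segment gives final E = 2.6608.

G0 X0.00 Y0.00 Z12.70
G1 X23.50 Y0.00 E0.7816
G1 X23.50 Y16.50 E1.3304
G1 X0.00 Y16.50 E2.1120
G1 X0.00 Y0.00 E2.6608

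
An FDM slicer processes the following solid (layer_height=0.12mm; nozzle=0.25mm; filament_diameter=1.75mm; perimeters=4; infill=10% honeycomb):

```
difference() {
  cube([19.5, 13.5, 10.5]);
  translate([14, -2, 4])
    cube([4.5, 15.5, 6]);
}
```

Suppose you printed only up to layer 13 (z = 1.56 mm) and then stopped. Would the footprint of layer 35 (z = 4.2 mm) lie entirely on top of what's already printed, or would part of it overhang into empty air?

entirely on top

Compare the two slices. At z = 1.56: the 19.5×13.5 cube contributes its full rectangle (area 263.25 mm²); the cube at (14, -2) is not intersected at this z (z outside [4, 10]); Taking the first minus the rest: none of the subtracted shapes is present at this height, so the 19.5×13.5 cube is unchanged — area = 263.25 mm². At z = 4.2: the cube is present — its section is the full 19.5×13.5 rectangle (area 263.25 mm²); the cube at (14, -2) (footprint 4.5×15.5) is included at this height (area 69.75 mm²); After the difference (first − rest): starting from the 19.5×13.5 cube (263.25 mm²), the 4.5×15.5 cube at (14, -2) partially overlaps it — only the 60.75 mm² overlap (of its 69.75 mm²) is removed, clipping the outline — area = 202.50 mm². Checking containment: the cross-section at z = 4.2 is a subset of the cross-section at z = 1.56.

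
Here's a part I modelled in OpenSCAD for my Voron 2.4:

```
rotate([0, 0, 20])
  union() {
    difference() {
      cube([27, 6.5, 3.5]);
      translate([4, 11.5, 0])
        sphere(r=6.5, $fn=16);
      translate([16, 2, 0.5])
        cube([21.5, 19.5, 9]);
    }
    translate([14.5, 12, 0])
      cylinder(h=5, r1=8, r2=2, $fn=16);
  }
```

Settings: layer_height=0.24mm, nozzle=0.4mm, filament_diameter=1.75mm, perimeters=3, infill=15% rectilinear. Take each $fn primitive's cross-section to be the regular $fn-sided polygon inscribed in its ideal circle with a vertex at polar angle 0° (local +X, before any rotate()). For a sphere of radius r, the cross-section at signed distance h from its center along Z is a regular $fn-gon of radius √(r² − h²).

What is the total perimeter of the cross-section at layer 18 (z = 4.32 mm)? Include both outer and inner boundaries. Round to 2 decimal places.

At z = 4.32 mm: the cube is not intersected at this z (z outside [0, 3.5]); the sphere at (4, 11.5): section is a regular 16-gon, circumradius = √(r²−h²) = √(6.5²−4.32²) = 4.857 (perimeter = 2·16·4.857·sin(180°/16) = 30.32 mm); the 21.5×19.5 cube at (16, 2) contributes its full rectangle (perimeter 82.00 mm); Subtracting the remaining from the first: the first operand is absent here, so nothing remains; the cone at (14.5, 12): at t=0.864 of its height the radius interpolates to r₁+(r₂−r₁)t = 2.816, giving a regular 16-gon of that circumradius (perimeter = 2·16·2.816·sin(180°/16) = 17.58 mm); Merging all regions: only the cone at (14.5, 12) is present, so the union is just that shape — boundary = 17.58 mm; (whole slice rotated 20° about Z — lengths, areas and connectivity unchanged). Overall, the cross-section is a single solid region. Total boundary length (outer) = 17.58 mm.

17.58 mm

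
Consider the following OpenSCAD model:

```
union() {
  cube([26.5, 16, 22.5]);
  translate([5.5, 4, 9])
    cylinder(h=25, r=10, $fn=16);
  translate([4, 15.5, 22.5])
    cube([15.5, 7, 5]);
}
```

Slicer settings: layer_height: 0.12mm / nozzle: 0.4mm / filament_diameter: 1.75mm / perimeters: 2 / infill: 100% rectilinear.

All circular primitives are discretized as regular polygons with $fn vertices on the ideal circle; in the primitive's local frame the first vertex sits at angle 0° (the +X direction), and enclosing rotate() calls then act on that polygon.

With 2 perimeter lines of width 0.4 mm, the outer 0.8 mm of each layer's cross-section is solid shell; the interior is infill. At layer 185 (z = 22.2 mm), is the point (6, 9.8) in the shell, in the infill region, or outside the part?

infill

At z = 22.2 mm: the cube is present — its section is the full 26.5×16 rectangle; the cylinder at (5.5, 4): section is a regular 16-gon, circumradius r=10; the cube at (4, 15.5) is absent (z outside [22.5, 27.5]); Merging all regions: the regions partially overlap (shared area 188.27 mm²), so overlapping operands fuse into one piece — 1 connected region. Overall, the cross-section is a single solid region. The nearest boundary edge runs (0.00, 16.00)→(26.50, 16.00); distance from the point to it = 6.20 mm. The point is inside the cross-section and 6.20 mm from the nearest boundary — more than the 0.8 mm shell width (2 × 0.4), so it's in the infill interior.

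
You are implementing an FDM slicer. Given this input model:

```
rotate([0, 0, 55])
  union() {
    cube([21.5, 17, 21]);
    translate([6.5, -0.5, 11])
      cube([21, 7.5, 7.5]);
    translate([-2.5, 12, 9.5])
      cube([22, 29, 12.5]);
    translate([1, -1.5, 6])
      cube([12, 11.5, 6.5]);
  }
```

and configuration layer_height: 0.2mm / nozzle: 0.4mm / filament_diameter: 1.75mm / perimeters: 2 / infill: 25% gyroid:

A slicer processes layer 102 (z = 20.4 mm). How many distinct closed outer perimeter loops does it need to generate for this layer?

At z = 20.4 mm: the cube (footprint 21.5×17) is included at this height; the cube at (6.5, -0.5) is absent (z outside [11, 18.5]); the 22×29 cube at (-2.5, 12) contributes its full rectangle; the cube at (1, -1.5) is absent (z outside [6, 12.5]); Merging all regions: the regions partially overlap (shared area 97.50 mm²), so overlapping operands fuse into one piece — 1 connected region; (whole slice rotated 55° about Z — lengths, areas and connectivity unchanged). The result has 1 disconnected region.

1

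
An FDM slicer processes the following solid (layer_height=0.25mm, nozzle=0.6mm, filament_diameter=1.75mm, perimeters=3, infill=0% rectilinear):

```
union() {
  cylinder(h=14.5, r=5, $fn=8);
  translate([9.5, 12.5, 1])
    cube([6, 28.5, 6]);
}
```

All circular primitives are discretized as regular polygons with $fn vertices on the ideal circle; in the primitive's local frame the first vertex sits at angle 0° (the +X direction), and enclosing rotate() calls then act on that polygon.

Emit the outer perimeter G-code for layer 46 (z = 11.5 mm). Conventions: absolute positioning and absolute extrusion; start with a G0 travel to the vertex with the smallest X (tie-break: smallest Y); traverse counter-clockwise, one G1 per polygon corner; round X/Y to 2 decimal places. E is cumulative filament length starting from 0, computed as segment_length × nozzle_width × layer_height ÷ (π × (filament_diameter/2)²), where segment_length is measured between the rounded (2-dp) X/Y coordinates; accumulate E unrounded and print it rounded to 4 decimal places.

G0 X-5.00 Y0.00 Z11.50
G1 X-3.54 Y-3.54 E0.2388
G1 X0.00 Y-5.00 E0.4776
G1 X3.54 Y-3.54 E0.7164
G1 X5.00 Y0.00 E0.9552
G1 X3.54 Y3.54 E1.1940
G1 X0.00 Y5.00 E1.4328
G1 X-3.54 Y3.54 E1.6716
G1 X-5.00 Y0.00 E1.9104

At z = 11.5 mm: the r=5 cylinder contributes a regular 8-gon of circumradius 5; the cube at (9.5, 12.5) is not intersected at this z (z outside [1, 7]); Merging all regions: only the r=5 cylinder is present, so the union is just that shape — 1 connected region. The outline is a single polygon with 8 vertices. Extrusion per mm of travel: 0.6 × 0.25 / (π × 0.875²) = 0.062363. Accumulating E over each segment gives final E = 1.9104.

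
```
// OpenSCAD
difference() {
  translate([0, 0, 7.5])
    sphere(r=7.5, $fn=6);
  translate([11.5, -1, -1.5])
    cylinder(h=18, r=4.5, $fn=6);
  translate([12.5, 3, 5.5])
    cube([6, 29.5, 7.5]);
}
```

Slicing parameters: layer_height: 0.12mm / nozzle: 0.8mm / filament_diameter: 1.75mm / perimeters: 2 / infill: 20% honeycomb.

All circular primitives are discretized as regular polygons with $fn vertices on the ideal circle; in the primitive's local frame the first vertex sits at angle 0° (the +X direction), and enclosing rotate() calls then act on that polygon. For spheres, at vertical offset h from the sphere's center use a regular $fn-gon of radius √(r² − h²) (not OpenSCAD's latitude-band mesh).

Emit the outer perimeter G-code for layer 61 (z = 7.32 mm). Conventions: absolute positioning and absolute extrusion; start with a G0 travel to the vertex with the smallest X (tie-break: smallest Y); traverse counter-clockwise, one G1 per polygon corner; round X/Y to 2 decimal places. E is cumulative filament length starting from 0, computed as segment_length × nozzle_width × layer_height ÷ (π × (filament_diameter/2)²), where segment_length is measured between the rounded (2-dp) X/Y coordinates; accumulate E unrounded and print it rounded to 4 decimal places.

At z = 7.32 mm: the sphere: section is a regular 6-gon, circumradius = √(r²−h²) = √(7.5²−0.18²) = 7.498; the r=4.5 cylinder at (11.5, -1) gives a regular 6-gon of circumradius 4.5 (constant along its height); the cube at (12.5, 3) is present — its section is the full 6×29.5 rectangle; Taking the first minus the rest: starting from the r=7.5 sphere, the r=4.5 cylinder at (11.5, -1) misses the remaining region (no effect); the 6×29.5 cube at (12.5, 3) misses the remaining region (no effect) — 1 connected region. The outline is a single polygon with 6 vertices. Extrusion per mm of travel: 0.8 × 0.12 / (π × 0.875²) = 0.039912. Accumulating E over each segment gives final E = 1.7953.

G0 X-7.50 Y0.00 Z7.32
G1 X-3.75 Y-6.49 E0.2992
G1 X3.75 Y-6.49 E0.5985
G1 X7.50 Y0.00 E0.8977
G1 X3.75 Y6.49 E1.1968
G1 X-3.75 Y6.49 E1.4962
G1 X-7.50 Y0.00 E1.7953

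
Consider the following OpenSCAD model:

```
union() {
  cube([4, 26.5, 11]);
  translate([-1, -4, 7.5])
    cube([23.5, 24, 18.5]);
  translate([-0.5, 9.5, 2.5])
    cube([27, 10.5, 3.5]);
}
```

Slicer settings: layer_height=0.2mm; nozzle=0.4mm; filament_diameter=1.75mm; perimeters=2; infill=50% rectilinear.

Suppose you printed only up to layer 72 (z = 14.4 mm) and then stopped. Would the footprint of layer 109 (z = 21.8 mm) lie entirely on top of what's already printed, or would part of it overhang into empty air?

entirely on top

Compare the two slices. At z = 14.4: the cube is not intersected at this z (z outside [0, 11]); the cube at (-1, -4) (footprint 23.5×24) is included at this height (area 564.00 mm²); the cube at (-0.5, 9.5) does not reach this height (z outside [2.5, 6]); Merging all regions: only the 23.5×24 cube at (-1, -4) is present, so the union is just that shape — area = 564.00 mm². At z = 21.8: the cube is absent (z outside [0, 11]); the cube at (-1, -4) (footprint 23.5×24) is included at this height (area 564.00 mm²); the cube at (-0.5, 9.5) does not reach this height (z outside [2.5, 6]); Combining (union): only the 23.5×24 cube at (-1, -4) is present, so the union is just that shape — area = 564.00 mm². Checking containment: the cross-section at z = 21.8 is a subset of the cross-section at z = 14.4.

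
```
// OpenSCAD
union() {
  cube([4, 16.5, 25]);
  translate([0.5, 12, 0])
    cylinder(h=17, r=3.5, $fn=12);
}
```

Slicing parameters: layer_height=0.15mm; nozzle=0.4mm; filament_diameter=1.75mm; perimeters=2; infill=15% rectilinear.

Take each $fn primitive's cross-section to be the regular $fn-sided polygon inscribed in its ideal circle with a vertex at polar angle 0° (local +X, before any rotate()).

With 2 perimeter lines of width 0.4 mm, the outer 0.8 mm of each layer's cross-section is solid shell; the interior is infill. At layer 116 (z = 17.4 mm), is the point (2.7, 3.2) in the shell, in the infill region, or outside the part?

infill

At z = 17.4 mm: the 4×16.5 cube contributes its full rectangle; the cylinder at (0.5, 12) is absent (z outside [0, 17]); Taking the union: only the 4×16.5 cube is present, so the union is just that shape — 1 connected region. Overall, the cross-section is a single solid region. The nearest boundary edge runs (4.00, 0.00)→(4.00, 16.50); distance from the point to it = 1.30 mm. The point is inside the cross-section and 1.30 mm from the nearest boundary — more than the 0.8 mm shell width (2 × 0.4), so it's in the infill interior.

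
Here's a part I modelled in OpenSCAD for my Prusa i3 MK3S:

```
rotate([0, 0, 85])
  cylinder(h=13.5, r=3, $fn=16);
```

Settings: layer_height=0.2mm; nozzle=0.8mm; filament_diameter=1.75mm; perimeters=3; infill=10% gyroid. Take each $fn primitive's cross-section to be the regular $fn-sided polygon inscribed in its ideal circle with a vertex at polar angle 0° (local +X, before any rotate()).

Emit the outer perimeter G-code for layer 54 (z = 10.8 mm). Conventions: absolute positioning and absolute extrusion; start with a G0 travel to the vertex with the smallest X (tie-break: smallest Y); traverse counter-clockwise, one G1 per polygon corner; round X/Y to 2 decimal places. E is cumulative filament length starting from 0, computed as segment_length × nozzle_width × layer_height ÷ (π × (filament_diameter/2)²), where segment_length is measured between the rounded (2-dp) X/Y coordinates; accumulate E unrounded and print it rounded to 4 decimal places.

G0 X-2.99 Y0.26 Z10.80
G1 X-2.86 Y-0.90 E0.0776
G1 X-2.30 Y-1.93 E0.1556
G1 X-1.39 Y-2.66 E0.2332
G1 X-0.26 Y-2.99 E0.3115
G1 X0.90 Y-2.86 E0.3892
G1 X1.93 Y-2.30 E0.4672
G1 X2.66 Y-1.39 E0.5448
G1 X2.99 Y-0.26 E0.6231
G1 X2.86 Y0.90 E0.7007
G1 X2.30 Y1.93 E0.7787
G1 X1.39 Y2.66 E0.8563
G1 X0.26 Y2.99 E0.9346
G1 X-0.90 Y2.86 E1.0123
G1 X-1.93 Y2.30 E1.0903
G1 X-2.66 Y1.39 E1.1679
G1 X-2.99 Y0.26 E1.2462

At z = 10.8 mm: the r=3 cylinder gives a regular 16-gon of circumradius 3 (constant along its height); (whole slice rotated 85° about Z — lengths, areas and connectivity unchanged). The outline is a single polygon with 16 vertices. Extrusion per mm of travel: 0.8 × 0.2 / (π × 0.875²) = 0.066520. Accumulating E over each segment gives final E = 1.2462.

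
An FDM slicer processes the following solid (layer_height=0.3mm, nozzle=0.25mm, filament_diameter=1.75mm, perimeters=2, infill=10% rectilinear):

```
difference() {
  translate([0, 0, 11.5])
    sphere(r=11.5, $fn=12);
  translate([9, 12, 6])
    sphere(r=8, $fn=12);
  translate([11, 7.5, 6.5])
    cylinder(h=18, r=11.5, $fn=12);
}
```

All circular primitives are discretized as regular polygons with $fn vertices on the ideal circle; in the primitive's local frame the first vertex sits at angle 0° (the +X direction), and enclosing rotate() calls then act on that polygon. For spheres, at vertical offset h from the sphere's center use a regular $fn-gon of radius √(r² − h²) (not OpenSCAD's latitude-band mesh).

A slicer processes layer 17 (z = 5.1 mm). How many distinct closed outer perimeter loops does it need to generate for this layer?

1

At z = 5.1 mm: the r=11.5 sphere contributes a regular 12-gon of circumradius √(11.5²−6.4²) = 9.555; the sphere at (9, 12): section is a regular 12-gon, circumradius = √(r²−h²) = √(8²−0.9²) = 7.949; the cylinder at (11, 7.5) does not reach this height (z outside [6.5, 24.5]); Taking the first minus the rest: starting from the r=11.5 sphere, the r=8 sphere at (9, 12) partially overlaps it — only the 11.64 mm² overlap (of its 189.57 mm²) is removed, clipping the outline — 1 connected region. The result has 1 disconnected region.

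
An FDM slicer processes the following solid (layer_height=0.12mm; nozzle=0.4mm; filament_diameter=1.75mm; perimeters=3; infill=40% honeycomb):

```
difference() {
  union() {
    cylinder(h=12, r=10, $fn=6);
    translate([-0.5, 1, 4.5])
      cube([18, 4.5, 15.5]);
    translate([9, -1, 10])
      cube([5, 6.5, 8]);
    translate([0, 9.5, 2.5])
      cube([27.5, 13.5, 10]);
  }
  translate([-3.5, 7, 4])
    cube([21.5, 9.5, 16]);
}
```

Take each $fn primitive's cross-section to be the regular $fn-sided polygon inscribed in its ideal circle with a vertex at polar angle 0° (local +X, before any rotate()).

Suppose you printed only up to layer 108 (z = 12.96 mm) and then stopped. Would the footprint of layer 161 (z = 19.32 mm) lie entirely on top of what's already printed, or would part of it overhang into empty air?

Compare the two slices. At z = 12.96: the cylinder is not intersected at this z (z outside [0, 12]); the cube at (-0.5, 1) (footprint 18×4.5) is included at this height (area 81.00 mm²); the cube at (9, -1) (footprint 5×6.5) is included at this height (area 32.50 mm²); the cube at (0, 9.5) does not reach this height (z outside [2.5, 12.5]); Combining (union): the regions partially overlap — summed areas 113.50 mm² minus the doubly-counted overlap 22.50 mm² gives 91.00 mm² — area = 91.00 mm²; the cube at (-3.5, 7) is present — its section is the full 21.5×9.5 rectangle (area 204.25 mm²); Subtracting the remaining from the first: starting from the result so far (91.00 mm²), the 21.5×9.5 cube at (-3.5, 7) misses the remaining region (no effect) — area = 91.00 mm². At z = 19.32: the cylinder does not reach this height (z outside [0, 12]); the cube at (-0.5, 1) (footprint 18×4.5) is included at this height (area 81.00 mm²); the cube at (9, -1) is not intersected at this z (z outside [10, 18]); the cube at (0, 9.5) is absent (z outside [2.5, 12.5]); Combining (union): only the 18×4.5 cube at (-0.5, 1) is present, so the union is just that shape — area = 81.00 mm²; the cube at (-3.5, 7) (footprint 21.5×9.5) is included at this height (area 204.25 mm²); After the difference (first − rest): starting from that combined region (81.00 mm²), the 21.5×9.5 cube at (-3.5, 7) misses the remaining region (no effect) — area = 81.00 mm². Checking containment: the cross-section at z = 19.32 is a subset of the cross-section at z = 12.96.

entirely on top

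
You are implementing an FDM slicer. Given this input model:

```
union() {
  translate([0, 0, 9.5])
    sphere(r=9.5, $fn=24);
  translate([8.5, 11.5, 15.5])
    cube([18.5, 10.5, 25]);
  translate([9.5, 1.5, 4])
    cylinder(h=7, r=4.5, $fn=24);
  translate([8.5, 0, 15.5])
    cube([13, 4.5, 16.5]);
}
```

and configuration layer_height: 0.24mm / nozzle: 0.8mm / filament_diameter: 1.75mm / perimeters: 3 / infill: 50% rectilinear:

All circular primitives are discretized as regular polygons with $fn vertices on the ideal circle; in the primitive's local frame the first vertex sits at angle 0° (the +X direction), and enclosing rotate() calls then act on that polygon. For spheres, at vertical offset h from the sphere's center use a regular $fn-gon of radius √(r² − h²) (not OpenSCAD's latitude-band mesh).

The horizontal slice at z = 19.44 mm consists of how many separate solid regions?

At z = 19.44 mm: the sphere is not intersected at this z (|z−center|=9.940 > r=9.5); the cube at (8.5, 11.5) (footprint 18.5×10.5) is included at this height; the cylinder at (9.5, 1.5) does not reach this height (z outside [4, 11]); the 13×4.5 cube at (8.5, 0) contributes its full rectangle; Taking the union: the 2 present regions are separate (no shared area or edge), so areas and boundary lengths simply add and each stays a separate island — 2 connected regions. The result has 2 disconnected regions.

2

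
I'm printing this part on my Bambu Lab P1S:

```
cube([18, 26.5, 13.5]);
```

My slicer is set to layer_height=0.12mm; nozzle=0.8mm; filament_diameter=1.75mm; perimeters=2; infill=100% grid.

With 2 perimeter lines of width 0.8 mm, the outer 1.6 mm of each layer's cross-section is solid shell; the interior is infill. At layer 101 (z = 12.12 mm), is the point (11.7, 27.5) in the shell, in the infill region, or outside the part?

At z = 12.12 mm: the 18×26.5 cube contributes its full rectangle. Overall, the cross-section is a single solid region. The nearest boundary edge runs (18.00, 26.50)→(0.00, 26.50); distance from the point to it = 1.00 mm. The point is not inside any of the regions above, so it lies outside the cross-section (1.00 mm from the nearest boundary).

outside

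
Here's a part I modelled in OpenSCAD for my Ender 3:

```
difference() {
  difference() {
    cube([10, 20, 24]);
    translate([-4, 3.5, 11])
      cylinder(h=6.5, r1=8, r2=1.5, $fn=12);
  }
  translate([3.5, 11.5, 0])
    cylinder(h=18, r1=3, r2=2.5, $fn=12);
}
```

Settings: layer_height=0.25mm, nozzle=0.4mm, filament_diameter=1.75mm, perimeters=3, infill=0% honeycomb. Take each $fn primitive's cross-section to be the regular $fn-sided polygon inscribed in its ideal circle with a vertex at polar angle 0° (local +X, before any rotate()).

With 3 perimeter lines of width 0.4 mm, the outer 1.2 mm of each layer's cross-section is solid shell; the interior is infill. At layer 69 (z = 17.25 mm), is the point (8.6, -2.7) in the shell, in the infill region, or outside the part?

outside

At z = 17.25 mm: the cube (footprint 10×20) is included at this height; the cone at (-4, 3.5): at t=0.962 of its height the radius interpolates to r₁+(r₂−r₁)t = 1.750, giving a regular 12-gon of that circumradius; After the difference (first − rest): starting from the 10×20 cube, the cone at (-4, 3.5) misses the remaining region (no effect) — 1 connected region; the cone at (3.5, 11.5): at t=0.958 of its height the radius interpolates to r₁+(r₂−r₁)t = 2.521, giving a regular 12-gon of that circumradius; Subtracting the remaining from the first: starting from the result so far, the cone at (3.5, 11.5) lies wholly inside it (removes its full 19.06 mm² and its 15.66 mm outline becomes a hole wall) — 1 connected region with 1 hole. Overall, the cross-section is one region with 1 hole. The nearest boundary edge runs (10.00, 0.00)→(0.00, 0.00); distance from the point to it = 2.70 mm. The point is not inside any of the regions above, so it lies outside the cross-section (2.70 mm from the nearest boundary).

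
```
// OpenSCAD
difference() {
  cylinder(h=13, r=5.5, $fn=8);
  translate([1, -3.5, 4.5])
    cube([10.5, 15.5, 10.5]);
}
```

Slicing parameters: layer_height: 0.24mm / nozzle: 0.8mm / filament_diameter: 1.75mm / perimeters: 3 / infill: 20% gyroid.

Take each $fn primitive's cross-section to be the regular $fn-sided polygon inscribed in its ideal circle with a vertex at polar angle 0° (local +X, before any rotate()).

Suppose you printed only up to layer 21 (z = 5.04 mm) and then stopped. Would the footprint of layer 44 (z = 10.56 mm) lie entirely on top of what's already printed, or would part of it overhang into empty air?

Compare the two slices. At z = 5.04: the r=5.5 cylinder gives a regular 8-gon of circumradius 5.5 (constant along its height) (area = (8/2)·5.500²·sin(360°/8) = 85.56 mm²); the cube at (1, -3.5) (footprint 10.5×15.5) is included at this height (area 162.75 mm²); Subtracting the remaining from the first: starting from the r=5.5 cylinder (85.56 mm²), the 10.5×15.5 cube at (1, -3.5) partially overlaps it — only the 29.31 mm² overlap (of its 162.75 mm²) is removed, clipping the outline — area = 56.25 mm². At z = 10.56: the r=5.5 cylinder contributes a regular 8-gon of circumradius 5.5 (area = (8/2)·5.500²·sin(360°/8) = 85.56 mm²); the cube at (1, -3.5) (footprint 10.5×15.5) is included at this height (area 162.75 mm²); Subtracting the remaining from the first: starting from the r=5.5 cylinder (85.56 mm²), the 10.5×15.5 cube at (1, -3.5) partially overlaps it — only the 29.31 mm² overlap (of its 162.75 mm²) is removed, clipping the outline — area = 56.25 mm². Checking containment: the cross-section at z = 10.56 is a subset of the cross-section at z = 5.04.

entirely on top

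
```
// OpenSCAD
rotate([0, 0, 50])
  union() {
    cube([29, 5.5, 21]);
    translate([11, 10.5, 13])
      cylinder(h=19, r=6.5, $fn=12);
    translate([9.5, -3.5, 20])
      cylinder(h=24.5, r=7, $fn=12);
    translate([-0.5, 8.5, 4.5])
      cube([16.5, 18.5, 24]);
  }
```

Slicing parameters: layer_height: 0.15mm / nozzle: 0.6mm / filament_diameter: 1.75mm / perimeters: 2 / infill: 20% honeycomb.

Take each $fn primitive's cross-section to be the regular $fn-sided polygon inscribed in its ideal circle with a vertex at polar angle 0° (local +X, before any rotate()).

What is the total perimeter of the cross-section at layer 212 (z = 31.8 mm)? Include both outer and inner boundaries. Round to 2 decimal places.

83.86 mm

At z = 31.8 mm: the cube is not intersected at this z (z outside [0, 21]); the r=6.5 cylinder at (11, 10.5) gives a regular 12-gon of circumradius 6.5 (constant along its height) (perimeter = 2·12·6.500·sin(180°/12) = 40.38 mm); the r=7 cylinder at (9.5, -3.5) contributes a regular 12-gon of circumradius 7 (perimeter = 2·12·7.000·sin(180°/12) = 43.48 mm); the cube at (-0.5, 8.5) is absent (z outside [4.5, 28.5]); Combining (union): the 2 present regions are separate (no shared area or edge), so areas and boundary lengths simply add and each stays a separate island — boundary = 83.86 mm; (rotated 50° about Z; rotation is an isometry so areas/perimeters/island counts are preserved). Overall, the cross-section has 2 separate islands. Total boundary length (outer) = 83.86 mm.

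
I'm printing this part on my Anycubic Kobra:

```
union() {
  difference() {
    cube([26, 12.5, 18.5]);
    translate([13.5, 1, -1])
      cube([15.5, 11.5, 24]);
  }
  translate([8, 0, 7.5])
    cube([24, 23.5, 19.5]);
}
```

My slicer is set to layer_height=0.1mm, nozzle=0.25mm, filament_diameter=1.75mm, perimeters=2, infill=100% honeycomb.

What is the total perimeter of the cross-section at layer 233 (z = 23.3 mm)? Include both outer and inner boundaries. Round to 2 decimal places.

95.00 mm

At z = 23.3 mm: the cube is absent (z outside [0, 18.5]); the cube at (13.5, 1) is absent (z outside [-1, 23]); Taking the first minus the rest: the first operand is absent here, so nothing remains; the 24×23.5 cube at (8, 0) contributes its full rectangle (perimeter 95.00 mm); Taking the union: only the 24×23.5 cube at (8, 0) is present, so the union is just that shape — boundary = 95.00 mm. Overall, the cross-section is a single solid region. Total boundary length (outer) = 95.00 mm.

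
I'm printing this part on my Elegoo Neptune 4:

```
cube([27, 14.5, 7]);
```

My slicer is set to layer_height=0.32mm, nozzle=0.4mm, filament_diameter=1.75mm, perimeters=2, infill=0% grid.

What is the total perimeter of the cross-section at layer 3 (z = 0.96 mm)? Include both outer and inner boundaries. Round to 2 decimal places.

At z = 0.96 mm: the cube is present — its section is the full 27×14.5 rectangle (perimeter 83.00 mm). Overall, the cross-section is a single solid region. Total boundary length (outer) = 83.00 mm.

83.00 mm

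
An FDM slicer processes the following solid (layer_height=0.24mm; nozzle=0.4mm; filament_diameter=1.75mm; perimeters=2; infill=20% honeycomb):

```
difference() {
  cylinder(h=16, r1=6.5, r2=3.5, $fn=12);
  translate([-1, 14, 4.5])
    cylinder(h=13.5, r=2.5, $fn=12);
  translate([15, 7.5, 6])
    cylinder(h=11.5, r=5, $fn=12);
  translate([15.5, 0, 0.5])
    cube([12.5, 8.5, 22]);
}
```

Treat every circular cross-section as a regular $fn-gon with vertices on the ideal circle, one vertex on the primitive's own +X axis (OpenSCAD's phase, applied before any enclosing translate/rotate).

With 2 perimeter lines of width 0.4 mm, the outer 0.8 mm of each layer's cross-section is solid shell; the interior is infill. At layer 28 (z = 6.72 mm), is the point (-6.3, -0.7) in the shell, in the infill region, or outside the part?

At z = 6.72 mm: the cone: at t=0.420 of its height the radius interpolates to r₁+(r₂−r₁)t = 5.240, giving a regular 12-gon of that circumradius; the r=2.5 cylinder at (-1, 14) contributes a regular 12-gon of circumradius 2.5; the r=5 cylinder at (15, 7.5) gives a regular 12-gon of circumradius 5 (constant along its height); the cube at (15.5, 0) is present — its section is the full 12.5×8.5 rectangle; Taking the first minus the rest: starting from the cone, the r=2.5 cylinder at (-1, 14) misses the remaining region (no effect); the r=5 cylinder at (15, 7.5) misses the remaining region (no effect); the 12.5×8.5 cube at (15.5, 0) misses the remaining region (no effect) — 1 connected region. Overall, the cross-section is a single solid region. The nearest boundary edge runs (-4.54, -2.62)→(-5.24, 0.00); distance from the point to it = 1.21 mm. The point is not inside any of the regions above, so it lies outside the cross-section (1.21 mm from the nearest boundary).

outside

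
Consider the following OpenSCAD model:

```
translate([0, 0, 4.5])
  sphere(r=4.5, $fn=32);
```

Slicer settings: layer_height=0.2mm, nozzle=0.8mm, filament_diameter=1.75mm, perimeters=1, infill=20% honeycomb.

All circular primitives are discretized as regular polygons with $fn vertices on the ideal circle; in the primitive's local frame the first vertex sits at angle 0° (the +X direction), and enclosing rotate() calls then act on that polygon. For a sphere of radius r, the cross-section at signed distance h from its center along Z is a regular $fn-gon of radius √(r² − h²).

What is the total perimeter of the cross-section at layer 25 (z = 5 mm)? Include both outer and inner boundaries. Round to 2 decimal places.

28.05 mm

At z = 5 mm: the sphere: section is a regular 32-gon, circumradius = √(r²−h²) = √(4.5²−0.5²) = 4.472 (perimeter = 2·32·4.472·sin(180°/32) = 28.05 mm). Overall, the cross-section is a single solid region. Total boundary length (outer) = 28.05 mm.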